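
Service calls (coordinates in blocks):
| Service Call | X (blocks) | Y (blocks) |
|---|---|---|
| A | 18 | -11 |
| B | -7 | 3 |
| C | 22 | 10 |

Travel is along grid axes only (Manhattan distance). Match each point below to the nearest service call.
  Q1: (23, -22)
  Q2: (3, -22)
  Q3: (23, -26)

Q1→A; Q2→A; Q3→A

Q1 at (23, -22):
  A: 16 blocks
  B: 55 blocks
  C: 33 blocks
  → nearest: A (16 blocks)
Q2 at (3, -22):
  A: 26 blocks
  B: 35 blocks
  C: 51 blocks
  → nearest: A (26 blocks)
Q3 at (23, -26):
  A: 20 blocks
  B: 59 blocks
  C: 37 blocks
  → nearest: A (20 blocks)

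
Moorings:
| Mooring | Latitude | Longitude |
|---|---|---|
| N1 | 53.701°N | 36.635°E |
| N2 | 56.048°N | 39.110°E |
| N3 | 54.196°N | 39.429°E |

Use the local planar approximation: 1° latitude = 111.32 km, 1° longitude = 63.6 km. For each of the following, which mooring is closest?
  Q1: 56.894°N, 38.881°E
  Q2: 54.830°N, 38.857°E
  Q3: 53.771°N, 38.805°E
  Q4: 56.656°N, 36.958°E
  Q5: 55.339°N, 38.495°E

Q1→N2; Q2→N3; Q3→N3; Q4→N2; Q5→N2

Q1 at 56.894°N, 38.881°E:
  N1: 383.074 km
  N2: 95.296 km
  N3: 302.357 km
  → nearest: N2 (95.296 km)
Q2 at 54.830°N, 38.857°E:
  N1: 189.121 km
  N2: 136.539 km
  N3: 79.401 km
  → nearest: N3 (79.401 km)
Q3 at 53.771°N, 38.805°E:
  N1: 138.232 km
  N2: 254.217 km
  N3: 61.752 km
  → nearest: N3 (61.752 km)
Q4 at 56.656°N, 36.958°E:
  N1: 329.591 km
  N2: 152.688 km
  N3: 315.738 km
  → nearest: N2 (152.688 km)
Q5 at 55.339°N, 38.495°E:
  N1: 217.354 km
  N2: 88.086 km
  N3: 140.422 km
  → nearest: N2 (88.086 km)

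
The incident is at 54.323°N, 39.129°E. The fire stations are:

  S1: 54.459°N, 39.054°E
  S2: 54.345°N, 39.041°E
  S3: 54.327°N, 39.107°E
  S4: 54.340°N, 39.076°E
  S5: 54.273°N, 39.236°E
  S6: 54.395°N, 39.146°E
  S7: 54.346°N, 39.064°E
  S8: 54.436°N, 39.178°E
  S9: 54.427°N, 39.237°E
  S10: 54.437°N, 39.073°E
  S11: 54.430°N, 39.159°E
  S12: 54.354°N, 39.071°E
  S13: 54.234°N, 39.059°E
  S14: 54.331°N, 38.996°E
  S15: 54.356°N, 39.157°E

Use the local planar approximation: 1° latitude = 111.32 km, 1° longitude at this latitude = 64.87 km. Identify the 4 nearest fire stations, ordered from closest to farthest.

Distances from 54.323°N, 39.129°E:
S1: 15.902 km
S2: 6.212 km
S3: 1.495 km
S4: 3.925 km
S5: 8.897 km
S6: 8.091 km
S7: 4.933 km
S8: 12.975 km
S9: 13.532 km
S10: 13.200 km
S11: 12.069 km
S12: 5.105 km
S13: 10.899 km
S14: 8.674 km
S15: 4.098 km
Sorted: S3 (1.495 km) < S4 (3.925 km) < S15 (4.098 km) < S7 (4.933 km) < S12 (5.105 km) < S2 (6.212 km) < …

S3, S4, S15, S7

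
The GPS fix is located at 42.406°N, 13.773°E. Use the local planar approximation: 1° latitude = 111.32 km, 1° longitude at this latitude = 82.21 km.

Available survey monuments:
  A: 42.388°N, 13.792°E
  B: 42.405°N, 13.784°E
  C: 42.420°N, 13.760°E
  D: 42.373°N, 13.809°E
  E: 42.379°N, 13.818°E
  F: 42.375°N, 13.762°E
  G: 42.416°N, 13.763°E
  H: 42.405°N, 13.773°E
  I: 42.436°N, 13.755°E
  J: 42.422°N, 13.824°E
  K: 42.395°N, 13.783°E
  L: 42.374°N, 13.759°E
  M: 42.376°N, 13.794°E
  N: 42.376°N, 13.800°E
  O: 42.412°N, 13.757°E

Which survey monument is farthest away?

Distances from 42.406°N, 13.773°E:
A: √((-0.018·111.32)² + (0.019·82.21)²) = √(4.015054 + 2.439813) = 2.5406 km
B: √((-0.001·111.32)² + (0.011·82.21)²) = √(0.012392 + 0.817777) = 0.9111 km
C: √((0.014·111.32)² + (-0.013·82.21)²) = √(2.428860 + 1.142184) = 1.8897 km
D: √((-0.033·111.32)² + (0.036·82.21)²) = √(13.495043 + 8.758995) = 4.7174 km
E: √((-0.027·111.32)² + (0.045·82.21)²) = √(9.033872 + 13.685930) = 4.7665 km
F: √((-0.031·111.32)² + (-0.011·82.21)²) = √(11.908849 + 0.817777) = 3.5674 km
G: √((0.010·111.32)² + (-0.010·82.21)²) = √(1.239214 + 0.675848) = 1.3839 km
H: √((-0.001·111.32)² + (0.000·82.21)²) = √(0.012392 + 0.000000) = 0.1113 km
I: √((0.030·111.32)² + (-0.018·82.21)²) = √(11.152928 + 2.189749) = 3.6528 km
J: √((0.016·111.32)² + (0.051·82.21)²) = √(3.172388 + 17.578817) = 4.5553 km
K: √((-0.011·111.32)² + (0.010·82.21)²) = √(1.499449 + 0.675848) = 1.4749 km
L: √((-0.032·111.32)² + (-0.014·82.21)²) = √(12.689554 + 1.324663) = 3.7436 km
M: √((-0.030·111.32)² + (0.021·82.21)²) = √(11.152928 + 2.980491) = 3.7594 km
N: √((-0.030·111.32)² + (0.027·82.21)²) = √(11.152928 + 4.926935) = 4.0100 km
O: √((0.006·111.32)² + (-0.016·82.21)²) = √(0.446117 + 1.730172) = 1.4752 km
Maximum: E at 4.7665 km.

E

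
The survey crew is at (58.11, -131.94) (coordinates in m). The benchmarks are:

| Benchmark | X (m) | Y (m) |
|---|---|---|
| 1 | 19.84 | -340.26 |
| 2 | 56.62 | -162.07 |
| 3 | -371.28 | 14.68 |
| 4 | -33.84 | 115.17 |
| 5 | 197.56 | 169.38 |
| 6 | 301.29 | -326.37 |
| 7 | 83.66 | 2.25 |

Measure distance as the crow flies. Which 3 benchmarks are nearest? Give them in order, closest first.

2, 7, 1

Distances from (58.11, -131.94):
1: √((-38.27)² + (-208.32)²) = √(1464.5929 + 43397.2224) = 211.81 m
2: √((-1.49)² + (-30.13)²) = √(2.2201 + 907.8169) = 30.17 m
3: √((-429.39)² + (146.62)²) = √(184375.7721 + 21497.4244) = 453.73 m
4: √((-91.95)² + (247.11)²) = √(8454.8025 + 61063.3521) = 263.66 m
5: √((139.45)² + (301.32)²) = √(19446.3025 + 90793.7424) = 332.02 m
6: √((243.18)² + (-194.43)²) = √(59136.5124 + 37803.0249) = 311.35 m
7: √((25.55)² + (134.19)²) = √(652.8025 + 18006.9561) = 136.60 m
Sorted: 2 (30.17 m) < 7 (136.60 m) < 1 (211.81 m) < 4 (263.66 m) < 6 (311.35 m) < …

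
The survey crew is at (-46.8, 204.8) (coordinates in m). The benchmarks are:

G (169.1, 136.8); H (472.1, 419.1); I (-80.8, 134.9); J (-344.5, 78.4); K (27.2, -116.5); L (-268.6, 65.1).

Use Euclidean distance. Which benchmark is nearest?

I

Distances from (-46.8, 204.8):
G: 226.4 m
H: 561.4 m
I: 77.7 m
J: 323.4 m
K: 329.7 m
L: 262.1 m
Minimum: I at 77.7 m.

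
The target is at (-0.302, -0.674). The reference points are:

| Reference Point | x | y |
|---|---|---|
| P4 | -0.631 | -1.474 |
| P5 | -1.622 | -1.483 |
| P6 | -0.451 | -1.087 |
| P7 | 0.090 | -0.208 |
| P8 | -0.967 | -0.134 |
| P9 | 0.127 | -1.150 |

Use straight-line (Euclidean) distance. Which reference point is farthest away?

P5

Distances from (-0.302, -0.674):
P4: √((-0.329)² + (-0.800)²) = √(0.10824 + 0.64000) = 0.865
P5: √((-1.320)² + (-0.809)²) = √(1.74240 + 0.65448) = 1.548
P6: √((-0.149)² + (-0.413)²) = √(0.02220 + 0.17057) = 0.439
P7: √((0.392)² + (0.466)²) = √(0.15366 + 0.21716) = 0.609
P8: √((-0.665)² + (0.540)²) = √(0.44223 + 0.29160) = 0.857
P9: √((0.429)² + (-0.476)²) = √(0.18404 + 0.22658) = 0.641
Maximum: P5 at 1.548.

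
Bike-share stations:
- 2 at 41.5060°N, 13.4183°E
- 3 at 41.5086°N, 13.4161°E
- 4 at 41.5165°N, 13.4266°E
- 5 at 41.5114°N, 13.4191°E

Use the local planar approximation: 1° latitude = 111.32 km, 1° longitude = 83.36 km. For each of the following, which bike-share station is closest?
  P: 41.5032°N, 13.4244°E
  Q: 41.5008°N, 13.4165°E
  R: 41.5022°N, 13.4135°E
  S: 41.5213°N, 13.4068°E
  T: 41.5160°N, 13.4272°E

P→2; Q→2; R→2; S→5; T→4

P at 41.5032°N, 13.4244°E:
  2: 0.5964 km
  3: 0.9165 km
  4: 1.4919 km
  5: 1.0141 km
  → nearest: 2 (0.5964 km)
Q at 41.5008°N, 13.4165°E:
  2: 0.5980 km
  3: 0.8689 km
  4: 1.9399 km
  5: 1.1997 km
  → nearest: 2 (0.5980 km)
R at 41.5022°N, 13.4135°E:
  2: 0.5823 km
  3: 0.7447 km
  4: 1.9304 km
  5: 1.1255 km
  → nearest: 2 (0.5823 km)
S at 41.5213°N, 13.4068°E:
  2: 1.9544 km
  3: 1.6124 km
  4: 1.7349 km
  5: 1.5053 km
  → nearest: 5 (1.5053 km)
T at 41.5160°N, 13.4272°E:
  2: 1.3378 km
  3: 1.2389 km
  4: 0.0748 km
  5: 0.8474 km
  → nearest: 4 (0.0748 km)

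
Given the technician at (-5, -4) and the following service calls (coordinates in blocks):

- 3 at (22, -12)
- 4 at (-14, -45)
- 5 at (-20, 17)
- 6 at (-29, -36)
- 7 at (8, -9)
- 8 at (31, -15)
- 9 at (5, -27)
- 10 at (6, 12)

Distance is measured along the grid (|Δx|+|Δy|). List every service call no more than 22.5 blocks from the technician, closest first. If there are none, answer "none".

7

Distances from (-5, -4):
3: |27| + |-8| = 27 + 8 = 35 blocks
4: |-9| + |-41| = 9 + 41 = 50 blocks
5: |-15| + |21| = 15 + 21 = 36 blocks
6: |-24| + |-32| = 24 + 32 = 56 blocks
7: |13| + |-5| = 13 + 5 = 18 blocks
8: |36| + |-11| = 36 + 11 = 47 blocks
9: |10| + |-23| = 10 + 23 = 33 blocks
10: |11| + |16| = 11 + 16 = 27 blocks
Threshold 22.5 blocks: 7 (18 blocks) is within range.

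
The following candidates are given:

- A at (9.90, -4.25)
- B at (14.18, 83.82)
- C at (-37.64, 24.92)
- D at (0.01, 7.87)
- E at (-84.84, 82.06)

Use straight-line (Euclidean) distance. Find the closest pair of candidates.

Pairwise distances:
A–D: 15.64
C–D: 41.33
A–C: 55.78
C–E: 74.11
B–D: 77.26
B–C: 78.45
A–B: 88.17
B–E: 99.04
D–E: 112.71
A–E: 128.16
Closest pair: A–D at 15.64.

A and D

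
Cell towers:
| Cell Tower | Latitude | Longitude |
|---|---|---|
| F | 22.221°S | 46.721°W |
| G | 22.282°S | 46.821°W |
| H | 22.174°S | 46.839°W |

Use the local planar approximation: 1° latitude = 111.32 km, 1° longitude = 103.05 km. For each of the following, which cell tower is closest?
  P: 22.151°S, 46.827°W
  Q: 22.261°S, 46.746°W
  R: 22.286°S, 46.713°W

P→H; Q→F; R→F

P at 22.151°S, 46.827°W:
  F: 13.418 km
  G: 14.596 km
  H: 2.843 km
  → nearest: H (2.843 km)
Q at 22.261°S, 46.746°W:
  F: 5.144 km
  G: 8.075 km
  H: 13.625 km
  → nearest: F (5.144 km)
R at 22.286°S, 46.713°W:
  F: 7.283 km
  G: 11.138 km
  H: 18.001 km
  → nearest: F (7.283 km)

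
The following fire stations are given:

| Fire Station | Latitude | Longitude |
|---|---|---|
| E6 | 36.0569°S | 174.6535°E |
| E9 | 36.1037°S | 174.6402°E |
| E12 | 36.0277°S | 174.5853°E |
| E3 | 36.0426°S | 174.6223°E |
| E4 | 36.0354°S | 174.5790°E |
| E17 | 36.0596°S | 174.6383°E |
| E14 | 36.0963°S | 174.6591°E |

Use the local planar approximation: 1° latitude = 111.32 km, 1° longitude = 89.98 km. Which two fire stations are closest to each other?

Pairwise distances:
E6–E9: √((-0.0468·111.32)² + (-0.0133·89.98)²) = √(27.141766 + 1.432172) = 5.3455 km
E6–E12: √((0.0292·111.32)² + (-0.0682·89.98)²) = √(10.566036 + 37.658301) = 6.9444 km
E6–E3: √((0.0143·111.32)² + (-0.0312·89.98)²) = √(2.534069 + 7.881360) = 3.2273 km
E6–E4: √((0.0215·111.32)² + (-0.0745·89.98)²) = √(5.728268 + 44.937046) = 7.1180 km
E6–E17: √((-0.0027·111.32)² + (-0.0152·89.98)²) = √(0.090339 + 1.870592) = 1.4003 km
E6–E14: √((-0.0394·111.32)² + (0.0056·89.98)²) = √(19.237066 + 0.253903) = 4.4149 km
E9–E12: √((0.0760·111.32)² + (-0.0549·89.98)²) = √(71.577015 + 24.402632) = 9.7969 km
E9–E3: √((0.0611·111.32)² + (-0.0179·89.98)²) = √(46.262470 + 2.594168) = 6.9898 km
E9–E4: √((0.0683·111.32)² + (-0.0612·89.98)²) = √(57.807981 + 30.324582) = 9.3879 km
E9–E17: √((0.0441·111.32)² + (-0.0019·89.98)²) = √(24.100362 + 0.029228) = 4.9122 km
E9–E14: √((0.0074·111.32)² + (0.0189·89.98)²) = √(0.678594 + 2.892115) = 1.8896 km
E12–E3: √((-0.0149·111.32)² + (0.0370·89.98)²) = √(2.751180 + 11.083972) = 3.7196 km
E12–E4: √((-0.0077·111.32)² + (-0.0063·89.98)²) = √(0.734730 + 0.321346) = 1.0277 km
E12–E17: √((-0.0319·111.32)² + (0.0530·89.98)²) = √(12.610368 + 22.742789) = 5.9459 km
E12–E14: √((-0.0686·111.32)² + (0.0738·89.98)²) = √(58.316926 + 44.096559) = 10.1200 km
E3–E4: √((0.0072·111.32)² + (-0.0433·89.98)²) = √(0.642409 + 15.179860) = 3.9777 km
E3–E17: √((-0.0170·111.32)² + (0.0160·89.98)²) = √(3.581329 + 2.072679) = 2.3778 km
E3–E14: √((-0.0537·111.32)² + (0.0368·89.98)²) = √(35.735097 + 10.964469) = 6.8337 km
E4–E17: √((-0.0242·111.32)² + (0.0593·89.98)²) = √(7.257334 + 28.470911) = 5.9773 km
E4–E14: √((-0.0609·111.32)² + (0.0801·89.98)²) = √(45.960102 + 51.946586) = 9.8948 km
E17–E14: √((-0.0367·111.32)² + (0.0208·89.98)²) = √(16.690853 + 3.502827) = 4.4937 km
Closest pair: E12–E4 at 1.0277 km.

E12 and E4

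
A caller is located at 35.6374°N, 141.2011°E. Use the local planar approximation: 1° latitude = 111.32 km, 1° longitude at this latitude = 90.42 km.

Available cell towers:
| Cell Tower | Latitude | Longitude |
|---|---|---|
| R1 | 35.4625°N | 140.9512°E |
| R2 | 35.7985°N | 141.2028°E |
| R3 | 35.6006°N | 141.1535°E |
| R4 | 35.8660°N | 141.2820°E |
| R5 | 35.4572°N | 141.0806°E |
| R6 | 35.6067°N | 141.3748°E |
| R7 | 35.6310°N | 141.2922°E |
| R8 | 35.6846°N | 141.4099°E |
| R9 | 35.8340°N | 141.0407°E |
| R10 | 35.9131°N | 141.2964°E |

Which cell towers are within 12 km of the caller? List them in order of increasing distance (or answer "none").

Distances from 35.6374°N, 141.2011°E:
R1: 29.8271 km
R2: 17.9343 km
R3: 5.9419 km
R4: 26.4782 km
R5: 22.8279 km
R6: 16.0735 km
R7: 8.2680 km
R8: 19.5972 km
R9: 26.2550 km
R10: 31.8777 km
Threshold 12 km: R3 (5.9419 km), R7 (8.2680 km) are within range.

R3, R7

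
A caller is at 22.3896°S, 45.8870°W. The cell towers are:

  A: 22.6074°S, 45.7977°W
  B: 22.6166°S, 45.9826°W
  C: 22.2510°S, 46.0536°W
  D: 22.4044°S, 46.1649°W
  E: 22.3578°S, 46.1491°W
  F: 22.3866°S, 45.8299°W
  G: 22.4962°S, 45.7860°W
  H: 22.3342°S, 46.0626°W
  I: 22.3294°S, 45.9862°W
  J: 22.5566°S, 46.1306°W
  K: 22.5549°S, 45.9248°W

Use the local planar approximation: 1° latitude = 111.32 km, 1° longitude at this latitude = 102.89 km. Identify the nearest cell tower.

F

Distances from 22.3896°S, 45.8870°W:
A: 25.9281 km
B: 27.1165 km
C: 23.0626 km
D: 28.6406 km
E: 27.1988 km
F: 5.8845 km
G: 15.7737 km
H: 19.0910 km
I: 12.2101 km
J: 31.2059 km
K: 18.8077 km
Minimum: F at 5.8845 km.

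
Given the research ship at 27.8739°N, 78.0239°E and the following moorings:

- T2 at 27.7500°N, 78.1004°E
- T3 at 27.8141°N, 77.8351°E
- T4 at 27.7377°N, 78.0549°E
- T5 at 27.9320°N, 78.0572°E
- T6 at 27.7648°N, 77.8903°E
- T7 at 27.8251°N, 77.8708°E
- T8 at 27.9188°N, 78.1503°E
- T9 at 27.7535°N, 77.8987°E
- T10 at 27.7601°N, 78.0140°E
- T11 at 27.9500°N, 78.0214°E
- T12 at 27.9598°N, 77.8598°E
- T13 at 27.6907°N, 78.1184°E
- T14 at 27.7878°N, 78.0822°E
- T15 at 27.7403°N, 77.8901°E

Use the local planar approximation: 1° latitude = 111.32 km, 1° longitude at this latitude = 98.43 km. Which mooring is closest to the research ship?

T5

Distances from 27.8739°N, 78.0239°E:
T2: √((-0.1239·111.32)² + (0.0765·98.43)²) = √(190.234380 + 56.699319) = 15.7141 km
T3: √((-0.0598·111.32)² + (-0.1888·98.43)²) = √(44.314797 + 345.349594) = 19.7399 km
T4: √((-0.1362·111.32)² + (0.0310·98.43)²) = √(229.879694 + 9.310615) = 15.4658 km
T5: √((0.0581·111.32)² + (0.0333·98.43)²) = √(41.831040 + 10.743442) = 7.2508 km
T6: √((-0.1091·111.32)² + (-0.1336·98.43)²) = √(147.501316 + 172.929022) = 17.9006 km
T7: √((-0.0488·111.32)² + (-0.1531·98.43)²) = √(29.511144 + 227.093839) = 16.0189 km
T8: √((0.0449·111.32)² + (0.1264·98.43)²) = √(24.982683 + 154.792216) = 13.4080 km
T9: √((-0.1204·111.32)² + (-0.1252·98.43)²) = √(179.638479 + 151.867075) = 18.2073 km
T10: √((-0.1138·111.32)² + (-0.0099·98.43)²) = √(160.483697 + 0.949566) = 12.7056 km
T11: √((0.0761·111.32)² + (-0.0025·98.43)²) = √(71.765499 + 0.060553) = 8.4750 km
T12: √((0.0859·111.32)² + (-0.1641·98.43)²) = √(91.439264 + 260.898830) = 18.7707 km
T13: √((-0.1832·111.32)² + (0.0945·98.43)²) = √(415.908057 + 86.520414) = 22.4149 km
T14: √((-0.0861·111.32)² + (0.0583·98.43)²) = √(91.865554 + 32.930026) = 11.1712 km
T15: √((-0.1336·111.32)² + (-0.1338·98.43)²) = √(221.186854 + 173.447162) = 19.8654 km
Minimum: T5 at 7.2508 km.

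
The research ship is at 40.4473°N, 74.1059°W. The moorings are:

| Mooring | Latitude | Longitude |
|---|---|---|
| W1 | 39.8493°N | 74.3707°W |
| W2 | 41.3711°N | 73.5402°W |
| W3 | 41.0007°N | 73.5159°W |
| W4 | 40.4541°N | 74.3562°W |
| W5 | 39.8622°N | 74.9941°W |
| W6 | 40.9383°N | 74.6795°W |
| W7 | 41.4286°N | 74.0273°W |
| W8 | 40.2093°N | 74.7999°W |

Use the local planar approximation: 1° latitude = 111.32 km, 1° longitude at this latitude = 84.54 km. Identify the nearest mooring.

W4

Distances from 40.4473°N, 74.1059°W:
W1: 70.2326 km
W2: 113.4138 km
W3: 79.2653 km
W4: 21.1739 km
W5: 99.4013 km
W6: 73.0684 km
W7: 109.4402 km
W8: 64.3755 km
Minimum: W4 at 21.1739 km.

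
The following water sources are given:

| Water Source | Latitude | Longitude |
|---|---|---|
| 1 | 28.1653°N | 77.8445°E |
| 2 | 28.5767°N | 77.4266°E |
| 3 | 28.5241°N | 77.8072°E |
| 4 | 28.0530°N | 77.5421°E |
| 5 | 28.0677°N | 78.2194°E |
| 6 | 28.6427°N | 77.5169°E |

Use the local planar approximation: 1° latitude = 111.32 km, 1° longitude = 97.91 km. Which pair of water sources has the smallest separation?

2 and 6

Pairwise distances:
1–2: 61.4128 km
1–3: 40.1082 km
1–4: 32.1390 km
1–5: 38.2807 km
1–6: 62.0736 km
2–3: 37.7218 km
2–4: 59.3850 km
2–5: 96.1036 km
2–6: 11.4956 km
3–4: 58.5146 km
3–5: 64.8853 km
3–6: 31.3399 km
4–5: 66.3346 km
4–6: 65.6918 km
5–6: 93.9579 km
Closest pair: 2–6 at 11.4956 km.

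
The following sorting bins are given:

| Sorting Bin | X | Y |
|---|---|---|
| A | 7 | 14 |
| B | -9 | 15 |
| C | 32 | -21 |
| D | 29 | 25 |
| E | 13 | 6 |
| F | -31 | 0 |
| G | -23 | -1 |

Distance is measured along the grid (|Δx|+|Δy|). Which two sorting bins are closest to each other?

F and G

Pairwise distances:
F–G: 9
A–E: 14
A–B: 17
B–G: 30
B–E: 31
A–D: 33
D–E: 35
B–F: 37
E–G: 43
A–G: 45
C–E: 46
B–D: 48
C–D: 49
E–F: 50
A–F: 52
A–C: 60
C–G: 75
B–C: 77
D–G: 78
C–F: 84
D–F: 85
Closest pair: F–G at 9.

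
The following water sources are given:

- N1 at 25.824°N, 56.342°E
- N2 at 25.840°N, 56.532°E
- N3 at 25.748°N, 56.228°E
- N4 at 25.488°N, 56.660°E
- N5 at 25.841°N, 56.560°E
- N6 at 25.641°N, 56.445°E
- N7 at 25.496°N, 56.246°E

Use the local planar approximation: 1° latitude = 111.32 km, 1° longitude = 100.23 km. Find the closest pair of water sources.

N2 and N5

Pairwise distances:
N2–N5: √((0.001·111.32)² + (0.028·100.23)²) = √(0.01239 + 7.87611) = 2.809 km
N1–N3: √((-0.076·111.32)² + (-0.114·100.23)²) = √(71.57701 + 130.55850) = 14.217 km
N1–N2: √((0.016·111.32)² + (0.190·100.23)²) = √(3.17239 + 362.66251) = 19.127 km
N1–N5: √((0.017·111.32)² + (0.218·100.23)²) = √(3.58133 + 477.42862) = 21.932 km
N1–N6: √((-0.183·111.32)² + (0.103·100.23)²) = √(415.00046 + 106.57858) = 22.838 km
N2–N6: √((-0.199·111.32)² + (-0.087·100.23)²) = √(490.74123 + 76.03857) = 23.807 km
N3–N6: √((-0.107·111.32)² + (0.217·100.23)²) = √(141.87764 + 473.05859) = 24.798 km
N5–N6: √((-0.200·111.32)² + (-0.115·100.23)²) = √(495.68570 + 132.85905) = 25.071 km
N6–N7: √((-0.145·111.32)² + (-0.199·100.23)²) = √(260.54479 + 397.83374) = 25.659 km
N4–N6: √((0.153·111.32)² + (-0.215·100.23)²) = √(290.08766 + 464.37880) = 27.468 km
N3–N7: √((-0.252·111.32)² + (0.018·100.23)²) = √(786.95061 + 3.25492) = 28.111 km
N2–N3: √((-0.092·111.32)² + (-0.304·100.23)²) = √(104.88709 + 928.41602) = 32.145 km
N3–N5: √((0.093·111.32)² + (0.332·100.23)²) = √(107.17964 + 1107.31613) = 34.850 km
N1–N7: √((-0.328·111.32)² + (-0.096·100.23)²) = √(1333.19625 + 92.58442) = 37.760 km
N4–N5: √((0.353·111.32)² + (-0.100·100.23)²) = √(1544.17247 + 100.46053) = 40.554 km
N2–N4: √((-0.352·111.32)² + (0.128·100.23)²) = √(1535.43601 + 164.59453) = 41.231 km
N4–N7: √((0.008·111.32)² + (-0.414·100.23)²) = √(0.79310 + 1721.85328) = 41.505 km
N2–N7: √((-0.344·111.32)² + (-0.286·100.23)²) = √(1466.43656 + 821.72694) = 47.835 km
N1–N4: √((-0.336·111.32)² + (0.318·100.23)²) = √(1399.02331 + 1015.89705) = 49.142 km
N5–N7: √((-0.345·111.32)² + (-0.314·100.23)²) = √(1474.97475 + 990.50063) = 49.654 km
N3–N4: √((-0.260·111.32)² + (0.432·100.23)²) = √(837.70883 + 1874.83458) = 52.082 km
Closest pair: N2–N5 at 2.809 km.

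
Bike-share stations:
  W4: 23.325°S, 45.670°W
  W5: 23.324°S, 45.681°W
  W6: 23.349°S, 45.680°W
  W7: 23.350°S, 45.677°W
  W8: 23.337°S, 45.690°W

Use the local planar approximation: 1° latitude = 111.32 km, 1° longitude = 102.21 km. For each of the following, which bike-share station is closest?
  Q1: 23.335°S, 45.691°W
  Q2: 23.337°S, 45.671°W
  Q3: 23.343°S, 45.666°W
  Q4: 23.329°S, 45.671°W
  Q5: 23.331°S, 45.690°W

Q1 at 23.335°S, 45.691°W:
  W4: √((0.010·111.32)² + (0.021·102.21)²) = √(1.23921 + 4.60708) = 2.418 km
  W5: √((0.011·111.32)² + (0.010·102.21)²) = √(1.49945 + 1.04469) = 1.595 km
  W6: √((-0.014·111.32)² + (0.011·102.21)²) = √(2.42886 + 1.26407) = 1.922 km
  W7: √((-0.015·111.32)² + (0.014·102.21)²) = √(2.78823 + 2.04759) = 2.199 km
  W8: √((-0.002·111.32)² + (0.001·102.21)²) = √(0.04957 + 0.01045) = 0.245 km
  → nearest: W8 (0.245 km)
Q2 at 23.337°S, 45.671°W:
  W4: √((0.012·111.32)² + (0.001·102.21)²) = √(1.78447 + 0.01045) = 1.340 km
  W5: √((0.013·111.32)² + (-0.010·102.21)²) = √(2.09427 + 1.04469) = 1.772 km
  W6: √((-0.012·111.32)² + (-0.009·102.21)²) = √(1.78447 + 0.84620) = 1.622 km
  W7: √((-0.013·111.32)² + (-0.006·102.21)²) = √(2.09427 + 0.37609) = 1.572 km
  W8: √((0.000·111.32)² + (-0.019·102.21)²) = √(0.00000 + 3.77133) = 1.942 km
  → nearest: W4 (1.340 km)
Q3 at 23.343°S, 45.666°W:
  W4: √((0.018·111.32)² + (-0.004·102.21)²) = √(4.01505 + 0.16715) = 2.045 km
  W5: √((0.019·111.32)² + (-0.015·102.21)²) = √(4.47356 + 2.35055) = 2.612 km
  W6: √((-0.006·111.32)² + (-0.014·102.21)²) = √(0.44612 + 2.04759) = 1.579 km
  W7: √((-0.007·111.32)² + (-0.011·102.21)²) = √(0.60721 + 1.26407) = 1.368 km
  W8: √((0.006·111.32)² + (-0.024·102.21)²) = √(0.44612 + 6.01741) = 2.542 km
  → nearest: W7 (1.368 km)
Q4 at 23.329°S, 45.671°W:
  W4: √((0.004·111.32)² + (0.001·102.21)²) = √(0.19827 + 0.01045) = 0.457 km
  W5: √((0.005·111.32)² + (-0.010·102.21)²) = √(0.30980 + 1.04469) = 1.164 km
  W6: √((-0.020·111.32)² + (-0.009·102.21)²) = √(4.95686 + 0.84620) = 2.409 km
  W7: √((-0.021·111.32)² + (-0.006·102.21)²) = √(5.46493 + 0.37609) = 2.417 km
  W8: √((-0.008·111.32)² + (-0.019·102.21)²) = √(0.79310 + 3.77133) = 2.136 km
  → nearest: W4 (0.457 km)
Q5 at 23.331°S, 45.690°W:
  W4: √((0.006·111.32)² + (0.020·102.21)²) = √(0.44612 + 4.17875) = 2.151 km
  W5: √((0.007·111.32)² + (0.009·102.21)²) = √(0.60721 + 0.84620) = 1.206 km
  W6: √((-0.018·111.32)² + (0.010·102.21)²) = √(4.01505 + 1.04469) = 2.249 km
  W7: √((-0.019·111.32)² + (0.013·102.21)²) = √(4.47356 + 1.76552) = 2.498 km
  W8: √((-0.006·111.32)² + (0.000·102.21)²) = √(0.44612 + 0.00000) = 0.668 km
  → nearest: W8 (0.668 km)

Q1→W8; Q2→W4; Q3→W7; Q4→W4; Q5→W8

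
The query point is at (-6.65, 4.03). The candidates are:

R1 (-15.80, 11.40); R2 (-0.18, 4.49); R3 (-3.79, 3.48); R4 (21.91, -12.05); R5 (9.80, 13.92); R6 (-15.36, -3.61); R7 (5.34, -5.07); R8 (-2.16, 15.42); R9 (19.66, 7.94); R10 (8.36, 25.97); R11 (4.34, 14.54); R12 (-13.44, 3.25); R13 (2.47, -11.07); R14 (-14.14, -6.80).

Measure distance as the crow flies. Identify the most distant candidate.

Distances from (-6.65, 4.03):
R1: 11.75
R2: 6.49
R3: 2.91
R4: 32.78
R5: 19.19
R6: 11.59
R7: 15.05
R8: 12.24
R9: 26.60
R10: 26.58
R11: 15.21
R12: 6.83
R13: 17.64
R14: 13.17
Maximum: R4 at 32.78.

R4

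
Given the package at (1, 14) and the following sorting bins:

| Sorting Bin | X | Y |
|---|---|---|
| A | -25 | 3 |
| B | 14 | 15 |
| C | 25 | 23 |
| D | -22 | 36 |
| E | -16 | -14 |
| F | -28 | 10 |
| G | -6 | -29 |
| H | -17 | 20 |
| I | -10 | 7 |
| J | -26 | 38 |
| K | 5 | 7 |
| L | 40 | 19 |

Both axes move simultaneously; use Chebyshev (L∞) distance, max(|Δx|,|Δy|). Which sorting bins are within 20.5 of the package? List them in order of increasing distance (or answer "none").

K, I, B, H

Distances from (1, 14):
A: 26
B: 13
C: 24
D: 23
E: 28
F: 29
G: 43
H: 18
I: 11
J: 27
K: 7
L: 39
Threshold 20.5: K (7), I (11), B (13), H (18) are within range.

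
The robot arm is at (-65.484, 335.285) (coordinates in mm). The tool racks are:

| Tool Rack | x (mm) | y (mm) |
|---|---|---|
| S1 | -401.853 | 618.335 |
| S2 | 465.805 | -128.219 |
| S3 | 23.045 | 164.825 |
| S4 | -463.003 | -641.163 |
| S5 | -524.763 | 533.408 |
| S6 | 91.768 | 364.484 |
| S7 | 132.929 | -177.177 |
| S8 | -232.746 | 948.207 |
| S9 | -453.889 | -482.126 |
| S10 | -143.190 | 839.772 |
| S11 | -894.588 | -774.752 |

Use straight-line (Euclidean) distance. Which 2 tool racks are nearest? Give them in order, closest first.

S6, S3

Distances from (-65.484, 335.285):
S1: 439.615 mm
S2: 705.056 mm
S3: 192.078 mm
S4: 1054.264 mm
S5: 500.190 mm
S6: 159.940 mm
S7: 549.532 mm
S8: 635.335 mm
S9: 904.997 mm
S10: 510.436 mm
S11: 1385.495 mm
Sorted: S6 (159.940 mm) < S3 (192.078 mm) < S1 (439.615 mm) < S5 (500.190 mm) < …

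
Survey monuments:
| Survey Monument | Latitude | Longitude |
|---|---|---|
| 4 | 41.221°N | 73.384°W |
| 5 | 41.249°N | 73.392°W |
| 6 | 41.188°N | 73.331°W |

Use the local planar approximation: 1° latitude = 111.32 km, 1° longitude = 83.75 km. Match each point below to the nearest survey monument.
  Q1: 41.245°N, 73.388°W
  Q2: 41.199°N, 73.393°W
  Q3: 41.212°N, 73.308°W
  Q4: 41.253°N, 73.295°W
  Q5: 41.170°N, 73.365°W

Q1→5; Q2→4; Q3→6; Q4→6; Q5→6

Q1 at 41.245°N, 73.388°W:
  4: 2.693 km
  5: 0.557 km
  6: 7.940 km
  → nearest: 5 (0.557 km)
Q2 at 41.199°N, 73.393°W:
  4: 2.562 km
  5: 5.567 km
  6: 5.335 km
  → nearest: 4 (2.562 km)
Q3 at 41.212°N, 73.308°W:
  4: 6.443 km
  5: 8.152 km
  6: 3.294 km
  → nearest: 6 (3.294 km)
Q4 at 41.253°N, 73.295°W:
  4: 8.261 km
  5: 8.136 km
  6: 7.839 km
  → nearest: 6 (7.839 km)
Q5 at 41.170°N, 73.365°W:
  4: 5.896 km
  5: 9.080 km
  6: 3.482 km
  → nearest: 6 (3.482 km)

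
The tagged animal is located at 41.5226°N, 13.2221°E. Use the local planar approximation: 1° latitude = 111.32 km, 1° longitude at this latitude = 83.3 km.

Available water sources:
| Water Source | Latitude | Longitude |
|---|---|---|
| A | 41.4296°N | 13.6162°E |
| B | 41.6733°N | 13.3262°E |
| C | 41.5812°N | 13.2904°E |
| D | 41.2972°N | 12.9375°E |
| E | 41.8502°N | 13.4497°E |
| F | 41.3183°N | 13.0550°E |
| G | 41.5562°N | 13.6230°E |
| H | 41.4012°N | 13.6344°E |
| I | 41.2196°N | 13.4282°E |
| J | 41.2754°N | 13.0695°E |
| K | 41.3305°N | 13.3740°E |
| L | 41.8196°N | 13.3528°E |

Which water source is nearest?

Distances from 41.5226°N, 13.2221°E:
A: √((-0.0930·111.32)² + (0.3941·83.3)²) = √(107.179640 + 1077.712382) = 34.4223 km
B: √((0.1507·111.32)² + (0.1041·83.3)²) = √(281.431626 + 75.195433) = 18.8846 km
C: √((0.0586·111.32)² + (0.0683·83.3)²) = √(42.554121 + 32.369159) = 8.6558 km
D: √((-0.2254·111.32)² + (-0.2846·83.3)²) = √(629.584777 + 562.030384) = 34.5198 km
E: √((0.3276·111.32)² + (0.2276·83.3)²) = √(1329.946533 + 359.446714) = 41.1022 km
F: √((-0.2043·111.32)² + (-0.1671·83.3)²) = √(517.229312 + 193.750532) = 26.6642 km
G: √((0.0336·111.32)² + (0.4009·83.3)²) = √(13.990233 + 1115.224021) = 33.6038 km
H: √((-0.1214·111.32)² + (0.4123·83.3)²) = √(182.634899 + 1179.550862) = 36.9078 km
I: √((-0.3030·111.32)² + (0.2061·83.3)²) = √(1137.710202 + 294.744688) = 37.8478 km
J: √((-0.2472·111.32)² + (-0.1526·83.3)²) = √(757.257055 + 161.584266) = 30.3124 km
K: √((-0.1921·111.32)² + (0.1519·83.3)²) = √(457.299920 + 160.105242) = 24.8476 km
L: √((0.2970·111.32)² + (0.1307·83.3)²) = √(1093.098489 + 118.533519) = 34.8085 km
Minimum: C at 8.6558 km.

C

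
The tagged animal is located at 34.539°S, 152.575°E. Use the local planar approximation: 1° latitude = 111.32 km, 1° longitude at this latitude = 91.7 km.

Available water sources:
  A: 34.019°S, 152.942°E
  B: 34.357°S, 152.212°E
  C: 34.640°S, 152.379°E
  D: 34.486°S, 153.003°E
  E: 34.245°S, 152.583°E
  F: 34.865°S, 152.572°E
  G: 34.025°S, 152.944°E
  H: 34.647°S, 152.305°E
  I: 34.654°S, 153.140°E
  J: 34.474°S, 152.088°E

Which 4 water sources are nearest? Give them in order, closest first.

Distances from 34.539°S, 152.575°E:
A: √((0.520·111.32)² + (0.367·91.7)²) = √(3350.83530 + 1132.58499) = 66.958 km
B: √((0.182·111.32)² + (-0.363·91.7)²) = √(410.47732 + 1108.03103) = 38.968 km
C: √((-0.101·111.32)² + (-0.196·91.7)²) = √(126.41224 + 323.03592) = 21.200 km
D: √((0.053·111.32)² + (0.428·91.7)²) = √(34.80953 + 1540.37411) = 39.689 km
E: √((0.294·111.32)² + (0.008·91.7)²) = √(1071.12722 + 0.53817) = 32.736 km
F: √((-0.326·111.32)² + (-0.003·91.7)²) = √(1316.98733 + 0.07568) = 36.291 km
G: √((0.514·111.32)² + (0.369·91.7)²) = √(3273.95445 + 1144.96287) = 66.475 km
H: √((-0.108·111.32)² + (-0.270·91.7)²) = √(144.54195 + 613.00808) = 27.524 km
I: √((-0.115·111.32)² + (0.565·91.7)²) = √(163.88608 + 2684.32791) = 53.369 km
J: √((0.065·111.32)² + (-0.487·91.7)²) = √(52.35680 + 1994.32803) = 45.240 km
Sorted: C (21.200 km) < H (27.524 km) < E (32.736 km) < F (36.291 km) < B (38.968 km) < D (39.689 km) < …

C, H, E, F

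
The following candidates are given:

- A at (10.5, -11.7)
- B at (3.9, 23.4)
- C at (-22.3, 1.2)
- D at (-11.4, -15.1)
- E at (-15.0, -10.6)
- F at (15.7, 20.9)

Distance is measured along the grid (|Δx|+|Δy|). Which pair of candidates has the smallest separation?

Pairwise distances:
A–B: 41.7
A–C: 45.7
A–D: 25.3
A–E: 26.6
A–F: 37.8
B–C: 48.4
B–D: 53.8
B–E: 52.9
B–F: 14.3
C–D: 27.2
C–E: 19.1
C–F: 57.7
D–E: 8.1
D–F: 63.1
E–F: 62.2
Closest pair: D–E at 8.1.

D and E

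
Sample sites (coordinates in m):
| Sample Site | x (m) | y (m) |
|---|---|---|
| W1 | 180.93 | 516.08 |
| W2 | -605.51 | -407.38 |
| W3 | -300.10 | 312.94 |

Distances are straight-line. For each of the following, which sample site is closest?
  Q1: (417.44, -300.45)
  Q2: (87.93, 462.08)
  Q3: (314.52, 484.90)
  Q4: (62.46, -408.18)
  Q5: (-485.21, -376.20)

Q1 at (417.44, -300.45):
  W1: 850.09 m
  W2: 1028.52 m
  W3: 943.99 m
  → nearest: W1 (850.09 m)
Q2 at (87.93, 462.08):
  W1: 107.54 m
  W2: 1112.12 m
  W3: 415.70 m
  → nearest: W1 (107.54 m)
Q3 at (314.52, 484.90):
  W1: 137.18 m
  W2: 1281.65 m
  W3: 638.22 m
  → nearest: W1 (137.18 m)
Q4 at (62.46, -408.18):
  W1: 931.82 m
  W2: 667.97 m
  W3: 807.13 m
  → nearest: W2 (667.97 m)
Q5 at (-485.21, -376.20):
  W1: 1113.51 m
  W2: 124.28 m
  W3: 713.57 m
  → nearest: W2 (124.28 m)

Q1→W1; Q2→W1; Q3→W1; Q4→W2; Q5→W2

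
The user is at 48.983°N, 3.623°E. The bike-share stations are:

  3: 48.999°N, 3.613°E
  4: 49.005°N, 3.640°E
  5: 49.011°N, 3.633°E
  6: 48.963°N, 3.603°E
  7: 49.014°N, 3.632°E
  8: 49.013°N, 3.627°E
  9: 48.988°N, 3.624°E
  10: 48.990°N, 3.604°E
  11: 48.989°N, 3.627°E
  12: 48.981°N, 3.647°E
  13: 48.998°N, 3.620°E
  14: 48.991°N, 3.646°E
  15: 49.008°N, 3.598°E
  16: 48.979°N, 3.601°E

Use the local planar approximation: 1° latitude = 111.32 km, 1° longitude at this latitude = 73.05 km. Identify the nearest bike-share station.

Distances from 48.983°N, 3.623°E:
3: √((0.016·111.32)² + (-0.010·73.05)²) = √(3.17239 + 0.53363) = 1.925 km
4: √((0.022·111.32)² + (0.017·73.05)²) = √(5.99780 + 1.54219) = 2.746 km
5: √((0.028·111.32)² + (0.010·73.05)²) = √(9.71544 + 0.53363) = 3.201 km
6: √((-0.020·111.32)² + (-0.020·73.05)²) = √(4.95686 + 2.13452) = 2.663 km
7: √((0.031·111.32)² + (0.009·73.05)²) = √(11.90885 + 0.43224) = 3.513 km
8: √((0.030·111.32)² + (0.004·73.05)²) = √(11.15293 + 0.08538) = 3.352 km
9: √((0.005·111.32)² + (0.001·73.05)²) = √(0.30980 + 0.00534) = 0.561 km
10: √((0.007·111.32)² + (-0.019·73.05)²) = √(0.60721 + 1.92641) = 1.592 km
11: √((0.006·111.32)² + (0.004·73.05)²) = √(0.44612 + 0.08538) = 0.729 km
12: √((-0.002·111.32)² + (0.024·73.05)²) = √(0.04957 + 3.07371) = 1.767 km
13: √((0.015·111.32)² + (-0.003·73.05)²) = √(2.78823 + 0.04803) = 1.684 km
14: √((0.008·111.32)² + (0.023·73.05)²) = √(0.79310 + 2.82290) = 1.902 km
15: √((0.025·111.32)² + (-0.025·73.05)²) = √(7.74509 + 3.33519) = 3.329 km
16: √((-0.004·111.32)² + (-0.022·73.05)²) = √(0.19827 + 2.58277) = 1.668 km
Minimum: 9 at 0.561 km.

9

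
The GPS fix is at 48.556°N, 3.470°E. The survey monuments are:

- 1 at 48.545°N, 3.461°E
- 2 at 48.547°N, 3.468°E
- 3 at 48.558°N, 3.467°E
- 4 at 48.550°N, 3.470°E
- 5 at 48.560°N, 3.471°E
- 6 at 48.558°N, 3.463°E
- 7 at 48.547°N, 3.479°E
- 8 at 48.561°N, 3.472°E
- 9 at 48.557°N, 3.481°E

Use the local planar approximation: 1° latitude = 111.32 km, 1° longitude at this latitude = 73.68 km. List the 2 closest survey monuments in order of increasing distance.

Distances from 48.556°N, 3.470°E:
1: √((-0.011·111.32)² + (-0.009·73.68)²) = √(1.49945 + 0.43973) = 1.393 km
2: √((-0.009·111.32)² + (-0.002·73.68)²) = √(1.00376 + 0.02171) = 1.013 km
3: √((0.002·111.32)² + (-0.003·73.68)²) = √(0.04957 + 0.04886) = 0.314 km
4: √((-0.006·111.32)² + (0.000·73.68)²) = √(0.44612 + 0.00000) = 0.668 km
5: √((0.004·111.32)² + (0.001·73.68)²) = √(0.19827 + 0.00543) = 0.451 km
6: √((0.002·111.32)² + (-0.007·73.68)²) = √(0.04957 + 0.26601) = 0.562 km
7: √((-0.009·111.32)² + (0.009·73.68)²) = √(1.00376 + 0.43973) = 1.201 km
8: √((0.005·111.32)² + (0.002·73.68)²) = √(0.30980 + 0.02171) = 0.576 km
9: √((0.001·111.32)² + (0.011·73.68)²) = √(0.01239 + 0.65688) = 0.818 km
Sorted: 3 (0.314 km) < 5 (0.451 km) < 6 (0.562 km) < 8 (0.576 km) < …

3, 5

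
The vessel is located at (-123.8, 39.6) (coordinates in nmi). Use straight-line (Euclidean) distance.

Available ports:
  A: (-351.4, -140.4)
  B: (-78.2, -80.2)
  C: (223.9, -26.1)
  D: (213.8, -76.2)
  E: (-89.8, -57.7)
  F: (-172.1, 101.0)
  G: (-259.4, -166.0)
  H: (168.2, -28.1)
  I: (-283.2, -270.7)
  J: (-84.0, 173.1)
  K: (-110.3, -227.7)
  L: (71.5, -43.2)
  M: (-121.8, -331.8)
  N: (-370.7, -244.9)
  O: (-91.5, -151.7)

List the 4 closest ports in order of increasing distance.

Distances from (-123.8, 39.6):
A: 290.2 nmi
B: 128.2 nmi
C: 353.9 nmi
D: 356.9 nmi
E: 103.1 nmi
F: 78.1 nmi
G: 246.3 nmi
H: 299.7 nmi
I: 348.8 nmi
J: 139.3 nmi
K: 267.6 nmi
L: 212.1 nmi
M: 371.4 nmi
N: 376.7 nmi
O: 194.0 nmi
Sorted: F (78.1 nmi) < E (103.1 nmi) < B (128.2 nmi) < J (139.3 nmi) < O (194.0 nmi) < L (212.1 nmi) < …

F, E, B, J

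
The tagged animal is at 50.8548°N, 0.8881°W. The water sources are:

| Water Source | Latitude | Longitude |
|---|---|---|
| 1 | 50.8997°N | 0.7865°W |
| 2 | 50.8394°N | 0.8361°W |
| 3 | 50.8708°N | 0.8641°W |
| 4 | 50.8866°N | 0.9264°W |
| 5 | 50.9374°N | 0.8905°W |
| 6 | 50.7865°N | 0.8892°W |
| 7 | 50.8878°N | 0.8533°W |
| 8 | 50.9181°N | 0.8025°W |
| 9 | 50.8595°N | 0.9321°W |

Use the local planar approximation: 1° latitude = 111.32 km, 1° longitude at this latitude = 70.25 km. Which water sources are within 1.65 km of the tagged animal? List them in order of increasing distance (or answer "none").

none

Distances from 50.8548°N, 0.8881°W:
1: √((0.0449·111.32)² + (0.1016·70.25)²) = √(24.982683 + 50.942479) = 8.7135 km
2: √((-0.0154·111.32)² + (0.0520·70.25)²) = √(2.938920 + 13.344409) = 4.0353 km
3: √((0.0160·111.32)² + (0.0240·70.25)²) = √(3.172388 + 2.842596) = 2.4525 km
4: √((0.0318·111.32)² + (-0.0383·70.25)²) = √(12.531430 + 7.239194) = 4.4464 km
5: √((0.0826·111.32)² + (-0.0024·70.25)²) = √(84.548613 + 0.028426) = 9.1966 km
6: √((-0.0683·111.32)² + (-0.0011·70.25)²) = √(57.807981 + 0.005971) = 7.6035 km
7: √((0.0330·111.32)² + (0.0348·70.25)²) = √(13.495043 + 5.976558) = 4.4127 km
8: √((0.0633·111.32)² + (0.0856·70.25)²) = √(49.653951 + 36.160980) = 9.2636 km
9: √((0.0047·111.32)² + (-0.0440·70.25)²) = √(0.273742 + 9.554281) = 3.1350 km
Threshold 1.65 km: none within range.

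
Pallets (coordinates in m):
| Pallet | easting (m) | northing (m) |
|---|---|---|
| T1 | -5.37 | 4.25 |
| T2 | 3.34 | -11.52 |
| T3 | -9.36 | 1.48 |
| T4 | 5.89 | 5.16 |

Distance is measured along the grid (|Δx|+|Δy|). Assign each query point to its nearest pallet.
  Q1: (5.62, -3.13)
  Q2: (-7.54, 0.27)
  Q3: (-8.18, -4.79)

Q1 at (5.62, -3.13):
  T1: |-10.99| + |7.38| = 10.99 + 7.38 = 18.37 m
  T2: |-2.28| + |-8.39| = 2.28 + 8.39 = 10.67 m
  T3: |-14.98| + |4.61| = 14.98 + 4.61 = 19.59 m
  T4: |0.27| + |8.29| = 0.27 + 8.29 = 8.56 m
  → nearest: T4 (8.56 m)
Q2 at (-7.54, 0.27):
  T1: |2.17| + |3.98| = 2.17 + 3.98 = 6.15 m
  T2: |10.88| + |-11.79| = 10.88 + 11.79 = 22.67 m
  T3: |-1.82| + |1.21| = 1.82 + 1.21 = 3.03 m
  T4: |13.43| + |4.89| = 13.43 + 4.89 = 18.32 m
  → nearest: T3 (3.03 m)
Q3 at (-8.18, -4.79):
  T1: |2.81| + |9.04| = 2.81 + 9.04 = 11.85 m
  T2: |11.52| + |-6.73| = 11.52 + 6.73 = 18.25 m
  T3: |-1.18| + |6.27| = 1.18 + 6.27 = 7.45 m
  T4: |14.07| + |9.95| = 14.07 + 9.95 = 24.02 m
  → nearest: T3 (7.45 m)

Q1→T4; Q2→T3; Q3→T3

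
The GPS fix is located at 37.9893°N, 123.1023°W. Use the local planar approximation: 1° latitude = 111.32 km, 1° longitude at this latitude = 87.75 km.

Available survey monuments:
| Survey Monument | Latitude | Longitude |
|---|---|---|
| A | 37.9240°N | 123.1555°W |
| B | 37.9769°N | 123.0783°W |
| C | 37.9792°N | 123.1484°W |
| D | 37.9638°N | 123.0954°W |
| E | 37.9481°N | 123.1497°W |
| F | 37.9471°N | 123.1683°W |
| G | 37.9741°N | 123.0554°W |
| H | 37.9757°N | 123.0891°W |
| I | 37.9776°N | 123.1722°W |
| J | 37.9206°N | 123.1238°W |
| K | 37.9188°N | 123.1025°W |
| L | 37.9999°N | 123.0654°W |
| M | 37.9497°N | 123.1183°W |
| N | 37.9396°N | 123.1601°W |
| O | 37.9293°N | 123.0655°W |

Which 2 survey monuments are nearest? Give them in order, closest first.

H, B

Distances from 37.9893°N, 123.1023°W:
A: 8.6391 km
B: 2.5181 km
C: 4.1986 km
D: 2.9025 km
E: 6.1915 km
F: 7.4572 km
G: 4.4497 km
H: 1.9062 km
I: 6.2705 km
J: 7.8770 km
K: 7.8481 km
L: 3.4463 km
M: 4.6265 km
N: 7.5056 km
O: 7.4189 km
Sorted: H (1.9062 km) < B (2.5181 km) < D (2.9025 km) < L (3.4463 km) < …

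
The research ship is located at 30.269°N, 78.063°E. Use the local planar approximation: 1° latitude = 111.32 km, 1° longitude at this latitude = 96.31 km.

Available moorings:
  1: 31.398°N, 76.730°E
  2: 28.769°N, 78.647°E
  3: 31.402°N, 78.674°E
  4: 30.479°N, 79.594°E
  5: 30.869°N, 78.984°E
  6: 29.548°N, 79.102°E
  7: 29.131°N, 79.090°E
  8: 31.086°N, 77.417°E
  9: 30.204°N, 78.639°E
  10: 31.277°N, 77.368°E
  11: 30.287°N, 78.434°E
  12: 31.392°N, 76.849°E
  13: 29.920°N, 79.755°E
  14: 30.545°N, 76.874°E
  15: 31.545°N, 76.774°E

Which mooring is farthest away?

Distances from 30.269°N, 78.063°E:
1: √((1.129·111.32)² + (-1.333·96.31)²) = √(15795.53278 + 16481.74022) = 179.659 km
2: √((-1.500·111.32)² + (0.584·96.31)²) = √(27882.32040 + 3163.50452) = 176.198 km
3: √((1.133·111.32)² + (0.611·96.31)²) = √(15907.65689 + 3462.78228) = 139.178 km
4: √((0.210·111.32)² + (1.531·96.31)²) = √(546.49348 + 21741.68239) = 149.292 km
5: √((0.600·111.32)² + (0.921·96.31)²) = √(4461.17126 + 7867.95788) = 111.037 km
6: √((-0.721·111.32)² + (1.039·96.31)²) = √(6441.94370 + 10013.22237) = 128.278 km
7: √((-1.138·111.32)² + (1.027·96.31)²) = √(16048.36966 + 9783.26129) = 160.722 km
8: √((0.817·111.32)² + (-0.646·96.31)²) = √(8271.61874 + 3870.86301) = 110.193 km
9: √((-0.065·111.32)² + (0.576·96.31)²) = √(52.35680 + 3077.42681) = 55.944 km
10: √((1.008·111.32)² + (-0.695·96.31)²) = √(12591.20978 + 4480.35447) = 130.658 km
11: √((0.018·111.32)² + (0.371·96.31)²) = √(4.01505 + 1276.70508) = 35.787 km
12: √((1.123·111.32)² + (-1.214·96.31)²) = √(15628.09015 + 13670.36591) = 171.168 km
13: √((-0.349·111.32)² + (1.692·96.31)²) = √(1509.37534 + 26554.82741) = 167.524 km
14: √((0.276·111.32)² + (-1.189·96.31)²) = √(943.98384 + 13113.13327) = 118.563 km
15: √((1.276·111.32)² + (-1.289·96.31)²) = √(20176.58884 + 15411.63094) = 188.648 km
Maximum: 15 at 188.648 km.

15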